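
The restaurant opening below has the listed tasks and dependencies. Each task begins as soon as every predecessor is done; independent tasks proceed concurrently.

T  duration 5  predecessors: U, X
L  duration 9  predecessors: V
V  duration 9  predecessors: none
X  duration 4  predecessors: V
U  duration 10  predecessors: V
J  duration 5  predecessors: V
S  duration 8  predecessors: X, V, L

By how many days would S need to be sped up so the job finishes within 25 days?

1

Current finish: 26 days; target: 25.
S is on every critical path, so each day cut from S cuts the finish by one (this holds down to a finish of 24).
Need 26 − 25 = 1 day off S → S becomes 7 days, finish becomes 25.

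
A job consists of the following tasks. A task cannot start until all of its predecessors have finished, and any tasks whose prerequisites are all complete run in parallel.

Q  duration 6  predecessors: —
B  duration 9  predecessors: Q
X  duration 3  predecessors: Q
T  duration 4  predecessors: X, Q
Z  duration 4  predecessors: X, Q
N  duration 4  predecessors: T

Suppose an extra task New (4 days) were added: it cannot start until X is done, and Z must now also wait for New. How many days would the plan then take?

17

Originally the plan takes 17 days.
With New inserted, Z now waits for max(X, Q, New).
New critical path: Q→X→New→Z = 6+3+4+4 = 17 ⇒ 17 days.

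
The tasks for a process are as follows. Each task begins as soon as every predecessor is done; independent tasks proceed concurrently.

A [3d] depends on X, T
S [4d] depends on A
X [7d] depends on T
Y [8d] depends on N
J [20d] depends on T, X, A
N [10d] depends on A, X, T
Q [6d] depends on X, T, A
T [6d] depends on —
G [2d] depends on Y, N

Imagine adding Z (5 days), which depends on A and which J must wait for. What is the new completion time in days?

41

Originally the plan takes 36 days.
With Z inserted, J now waits for max(T, X, A, Z).
New critical path: T→X→A→Z→J = 6+7+3+5+20 = 41 ⇒ 41 days.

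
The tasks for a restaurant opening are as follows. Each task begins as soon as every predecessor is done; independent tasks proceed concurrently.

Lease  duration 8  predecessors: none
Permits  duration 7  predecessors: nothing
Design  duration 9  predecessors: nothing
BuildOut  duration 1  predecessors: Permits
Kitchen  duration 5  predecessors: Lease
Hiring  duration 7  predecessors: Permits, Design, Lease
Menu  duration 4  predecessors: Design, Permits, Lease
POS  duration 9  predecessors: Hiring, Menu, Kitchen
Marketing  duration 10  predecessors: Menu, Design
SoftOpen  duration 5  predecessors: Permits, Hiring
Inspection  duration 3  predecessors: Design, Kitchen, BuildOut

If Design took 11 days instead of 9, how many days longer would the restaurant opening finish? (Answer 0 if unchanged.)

As given, the longest chain is Design→Hiring→POS = 9+7+9 = 25, so the finish is 25 days.
Since Design is critical, the +2 change carries straight to that chain (now 27 days).
That remains the longest chain; total 27 days.
Change in finish: 27 − 25 = +2 days.

2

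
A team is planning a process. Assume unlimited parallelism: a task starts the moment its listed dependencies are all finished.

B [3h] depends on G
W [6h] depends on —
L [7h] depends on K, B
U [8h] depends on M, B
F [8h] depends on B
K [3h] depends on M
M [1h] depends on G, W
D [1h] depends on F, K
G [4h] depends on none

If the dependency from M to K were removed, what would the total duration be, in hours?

Original critical path: W→M→K→L = 6+1+3+7 = 17 ⇒ 17 hours.
Without M→K, K's earliest start moves from 7 to 0.
After: G→B→F→D = 4+3+8+1 = 16 → 16 hours.

16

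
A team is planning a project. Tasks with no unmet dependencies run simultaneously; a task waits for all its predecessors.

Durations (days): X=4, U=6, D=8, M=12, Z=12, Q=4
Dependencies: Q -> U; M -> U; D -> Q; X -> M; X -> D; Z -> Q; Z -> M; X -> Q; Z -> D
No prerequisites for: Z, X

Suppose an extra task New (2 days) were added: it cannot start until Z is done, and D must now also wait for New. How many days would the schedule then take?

Originally the schedule takes 30 days.
With New inserted, D now waits for max(X, Z, New).
New critical path: Z→New→D→Q→U = 12+2+8+4+6 = 32 ⇒ 32 days.

32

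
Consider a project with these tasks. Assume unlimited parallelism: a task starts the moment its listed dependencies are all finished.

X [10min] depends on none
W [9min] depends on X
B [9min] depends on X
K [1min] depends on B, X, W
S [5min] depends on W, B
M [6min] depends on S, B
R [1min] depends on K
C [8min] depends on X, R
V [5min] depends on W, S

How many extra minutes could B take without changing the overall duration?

0

The longest chain is X→W→S→M = 10+9+5+6 = 30; overall finish 30 minutes.
The longest chain containing B totals 30 minutes.
So B can slip 19 − 19 = 0 minutes.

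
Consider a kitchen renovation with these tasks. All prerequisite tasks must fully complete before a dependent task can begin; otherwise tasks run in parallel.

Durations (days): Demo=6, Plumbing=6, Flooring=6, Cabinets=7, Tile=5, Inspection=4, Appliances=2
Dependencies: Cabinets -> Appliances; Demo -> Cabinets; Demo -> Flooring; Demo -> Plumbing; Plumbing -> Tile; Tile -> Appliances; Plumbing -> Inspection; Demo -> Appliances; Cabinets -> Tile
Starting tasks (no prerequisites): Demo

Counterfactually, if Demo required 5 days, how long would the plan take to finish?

As given, the longest chain is Demo→Cabinets→Tile→Appliances = 6+7+5+2 = 20, so the finish is 20 days.
Demo is on the critical path; changing it to 5 makes that path 19 days.
No other chain overtakes it, so the finish is 19 days.

19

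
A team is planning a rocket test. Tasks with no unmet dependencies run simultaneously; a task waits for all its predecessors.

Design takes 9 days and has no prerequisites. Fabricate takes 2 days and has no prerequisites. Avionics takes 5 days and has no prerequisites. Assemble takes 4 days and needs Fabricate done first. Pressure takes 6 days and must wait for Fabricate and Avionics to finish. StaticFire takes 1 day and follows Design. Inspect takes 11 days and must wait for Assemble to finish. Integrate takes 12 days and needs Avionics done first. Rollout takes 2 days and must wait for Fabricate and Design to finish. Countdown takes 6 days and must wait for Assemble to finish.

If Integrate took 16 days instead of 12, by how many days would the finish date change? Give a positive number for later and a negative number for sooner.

4

The binding path is Avionics→Integrate = 5+12 = 17; finish at 17 days.
Since Integrate is critical, the +4 change carries straight to that chain (now 21 days).
No other chain overtakes it, so the finish is 21 days.
Change in finish: 21 − 17 = +4 days.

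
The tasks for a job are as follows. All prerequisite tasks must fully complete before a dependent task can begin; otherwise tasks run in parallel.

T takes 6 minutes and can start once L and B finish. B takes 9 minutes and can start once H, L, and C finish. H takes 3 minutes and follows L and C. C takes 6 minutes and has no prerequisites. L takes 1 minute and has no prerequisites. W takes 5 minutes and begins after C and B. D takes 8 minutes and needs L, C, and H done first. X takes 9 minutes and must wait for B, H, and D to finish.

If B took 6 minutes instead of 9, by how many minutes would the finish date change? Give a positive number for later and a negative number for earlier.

The binding path is C→H→B→X = 6+3+9+9 = 27; finish at 27 minutes.
Since B is critical, the -3 change carries straight to that chain (now 24 minutes).
New critical path: C→H→D→X = 6+3+8+9 = 26 ⇒ 26 minutes.
Change in finish: 26 − 27 = -1 minutes.

-1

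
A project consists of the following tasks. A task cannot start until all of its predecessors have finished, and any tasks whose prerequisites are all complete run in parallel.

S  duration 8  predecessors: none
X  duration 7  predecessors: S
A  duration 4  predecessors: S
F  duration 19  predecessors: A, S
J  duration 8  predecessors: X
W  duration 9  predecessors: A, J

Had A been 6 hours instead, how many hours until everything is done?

33

The binding path is S→X→J→W = 8+7+8+9 = 32; finish at 32 hours.
The longest path through A is only 31 hours, so A has float 1.
New critical path: S→A→F = 8+6+19 = 33 ⇒ 33 hours.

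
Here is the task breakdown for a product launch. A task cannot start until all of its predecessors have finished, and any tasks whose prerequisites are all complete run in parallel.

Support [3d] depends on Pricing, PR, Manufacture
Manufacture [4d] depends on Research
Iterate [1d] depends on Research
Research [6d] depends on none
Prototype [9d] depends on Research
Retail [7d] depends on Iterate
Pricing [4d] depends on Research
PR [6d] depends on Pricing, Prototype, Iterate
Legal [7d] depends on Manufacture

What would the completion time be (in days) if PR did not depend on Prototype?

19

Original critical path: Research→Prototype→PR→Support = 6+9+6+3 = 24 ⇒ 24 days.
Without Prototype→PR, PR's earliest start moves from 15 to 10.
New critical path: Research→Pricing→PR→Support = 6+4+6+3 = 19 ⇒ 19 days.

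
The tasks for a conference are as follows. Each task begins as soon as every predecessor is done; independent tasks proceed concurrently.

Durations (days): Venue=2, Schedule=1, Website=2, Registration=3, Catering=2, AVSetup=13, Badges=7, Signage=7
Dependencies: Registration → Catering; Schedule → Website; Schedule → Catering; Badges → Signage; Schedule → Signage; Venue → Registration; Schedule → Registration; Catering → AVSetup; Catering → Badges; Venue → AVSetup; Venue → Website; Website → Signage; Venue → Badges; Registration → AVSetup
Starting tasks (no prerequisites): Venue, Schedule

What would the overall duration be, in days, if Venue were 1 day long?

Critical path before the change: Venue→Registration→Catering→Badges→Signage = 2+3+2+7+7 = 21 giving 21 days.
Venue is on the critical path; changing it to 1 makes that path 20 days.
No other chain overtakes it, so the finish is 20 days.

20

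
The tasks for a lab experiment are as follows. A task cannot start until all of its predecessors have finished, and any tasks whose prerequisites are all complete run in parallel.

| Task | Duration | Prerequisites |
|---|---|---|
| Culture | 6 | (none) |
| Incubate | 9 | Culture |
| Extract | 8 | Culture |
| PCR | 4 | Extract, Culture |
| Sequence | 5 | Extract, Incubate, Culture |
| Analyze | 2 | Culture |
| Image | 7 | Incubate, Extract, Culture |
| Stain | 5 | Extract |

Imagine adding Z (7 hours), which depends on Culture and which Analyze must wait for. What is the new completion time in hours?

Originally the plan takes 22 hours.
With Z inserted, Analyze now waits for max(Culture, Z).
New critical path: Culture→Incubate→Image = 6+9+7 = 22 ⇒ 22 hours.

22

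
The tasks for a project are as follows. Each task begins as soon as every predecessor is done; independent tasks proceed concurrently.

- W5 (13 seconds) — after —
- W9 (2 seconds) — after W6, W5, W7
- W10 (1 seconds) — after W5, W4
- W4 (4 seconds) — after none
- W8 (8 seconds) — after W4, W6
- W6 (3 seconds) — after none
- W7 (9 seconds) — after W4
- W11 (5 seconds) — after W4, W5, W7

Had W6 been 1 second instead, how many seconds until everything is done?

18

Actual critical path: W4→W7→W11 = 4+9+5 = 18 ⇒ 18 seconds.
W6 is off the critical path — its longest chain is 11 seconds, giving 7 of slack.
That remains the longest chain; total 18 seconds.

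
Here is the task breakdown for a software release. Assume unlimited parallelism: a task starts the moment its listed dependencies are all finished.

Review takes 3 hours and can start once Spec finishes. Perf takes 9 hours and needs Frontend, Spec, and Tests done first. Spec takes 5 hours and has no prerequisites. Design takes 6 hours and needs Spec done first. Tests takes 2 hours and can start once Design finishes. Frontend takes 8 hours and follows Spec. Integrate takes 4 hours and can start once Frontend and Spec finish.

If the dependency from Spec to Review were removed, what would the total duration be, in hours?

Before: longest chain Spec→Design→Tests→Perf = 5+6+2+9 = 22, finish 22.
Without Spec→Review, Review's earliest start moves from 5 to 0.
New critical path: Spec→Design→Tests→Perf = 5+6+2+9 = 22 ⇒ 22 hours.

22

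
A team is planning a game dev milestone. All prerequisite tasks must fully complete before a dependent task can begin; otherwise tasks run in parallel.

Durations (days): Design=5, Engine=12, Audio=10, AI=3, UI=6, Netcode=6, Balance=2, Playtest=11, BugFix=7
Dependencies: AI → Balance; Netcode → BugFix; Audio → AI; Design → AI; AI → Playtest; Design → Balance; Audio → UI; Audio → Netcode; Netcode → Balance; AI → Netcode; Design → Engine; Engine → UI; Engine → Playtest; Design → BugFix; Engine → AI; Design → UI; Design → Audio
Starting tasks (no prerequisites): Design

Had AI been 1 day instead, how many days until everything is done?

The binding path is Design→Engine→AI→Netcode→BugFix = 5+12+3+6+7 = 33; finish at 33 days.
Since AI is critical, the -2 change carries straight to that chain (now 31 days).
The critical path is still Design→Engine→AI→Netcode→BugFix; finish is now 31 days.

31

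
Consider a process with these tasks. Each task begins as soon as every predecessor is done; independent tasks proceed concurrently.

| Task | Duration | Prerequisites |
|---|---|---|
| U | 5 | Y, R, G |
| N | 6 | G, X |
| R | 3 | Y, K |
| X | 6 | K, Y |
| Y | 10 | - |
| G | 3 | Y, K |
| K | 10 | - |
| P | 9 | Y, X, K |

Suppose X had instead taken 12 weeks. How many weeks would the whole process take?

As given, the longest chain is K→X→P = 10+6+9 = 25, so the finish is 25 weeks.
X is on the critical path; changing it to 12 makes that path 31 weeks.
That remains the longest chain; total 31 weeks.

31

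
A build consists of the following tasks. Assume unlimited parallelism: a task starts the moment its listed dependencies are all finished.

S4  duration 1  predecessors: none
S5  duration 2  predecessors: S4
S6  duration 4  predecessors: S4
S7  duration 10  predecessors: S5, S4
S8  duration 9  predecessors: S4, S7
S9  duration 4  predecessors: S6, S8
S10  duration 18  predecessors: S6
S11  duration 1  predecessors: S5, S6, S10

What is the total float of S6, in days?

2

S4→S5→S7→S8→S9 = 1+2+10+9+4 = 26 sets the makespan at 26 days.
Longest path through S6: 24 days (earliest finish 5, latest finish 7).
So S6 can slip 7 − 5 = 2 days.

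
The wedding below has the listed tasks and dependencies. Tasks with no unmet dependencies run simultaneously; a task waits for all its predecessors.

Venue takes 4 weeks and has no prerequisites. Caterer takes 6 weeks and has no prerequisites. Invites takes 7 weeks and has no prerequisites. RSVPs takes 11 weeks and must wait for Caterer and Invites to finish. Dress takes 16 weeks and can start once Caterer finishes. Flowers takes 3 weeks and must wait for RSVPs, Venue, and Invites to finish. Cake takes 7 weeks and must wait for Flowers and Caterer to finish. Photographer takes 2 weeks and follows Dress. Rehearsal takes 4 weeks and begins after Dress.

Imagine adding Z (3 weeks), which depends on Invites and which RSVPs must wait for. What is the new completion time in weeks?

Originally the plan takes 28 weeks.
With Z inserted, RSVPs now waits for max(Caterer, Invites, Z).
New critical path: Invites→Z→RSVPs→Flowers→Cake = 7+3+11+3+7 = 31 ⇒ 31 weeks.

31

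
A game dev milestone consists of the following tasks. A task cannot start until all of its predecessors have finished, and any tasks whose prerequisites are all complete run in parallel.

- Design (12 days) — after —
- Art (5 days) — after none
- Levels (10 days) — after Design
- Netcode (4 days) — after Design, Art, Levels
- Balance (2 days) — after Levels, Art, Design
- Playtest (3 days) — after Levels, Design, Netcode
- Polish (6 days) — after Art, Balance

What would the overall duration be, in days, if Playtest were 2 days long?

Baseline: Design→Levels→Balance→Polish = 12+10+2+6 = 30 → 30 days.
Playtest has 1 day of float (longest path through it is 29).
The critical path is still Design→Levels→Balance→Polish; finish is now 30 days.

30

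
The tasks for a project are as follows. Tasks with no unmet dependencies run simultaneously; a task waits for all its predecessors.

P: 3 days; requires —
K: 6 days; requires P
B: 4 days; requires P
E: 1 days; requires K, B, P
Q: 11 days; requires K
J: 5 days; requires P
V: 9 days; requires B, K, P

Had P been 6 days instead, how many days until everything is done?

Actual critical path: P→K→Q = 3+6+11 = 20 ⇒ 20 days.
P is on the critical path; changing it to 6 makes that path 23 days.
That remains the longest chain; total 23 days.

23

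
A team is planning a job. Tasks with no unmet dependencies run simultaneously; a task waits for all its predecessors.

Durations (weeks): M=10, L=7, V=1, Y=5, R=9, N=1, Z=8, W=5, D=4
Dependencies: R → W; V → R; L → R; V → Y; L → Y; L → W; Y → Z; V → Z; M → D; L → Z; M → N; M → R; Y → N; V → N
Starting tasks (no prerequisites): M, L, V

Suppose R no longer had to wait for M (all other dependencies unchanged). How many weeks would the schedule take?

21

With the dependency in place, M→R→W = 10+9+5 = 24 sets the finish at 24 weeks.
Without M→R, R's earliest start moves from 10 to 7.
The longest chain is now L→R→W = 7+9+5 = 21, so the schedule takes 21 weeks.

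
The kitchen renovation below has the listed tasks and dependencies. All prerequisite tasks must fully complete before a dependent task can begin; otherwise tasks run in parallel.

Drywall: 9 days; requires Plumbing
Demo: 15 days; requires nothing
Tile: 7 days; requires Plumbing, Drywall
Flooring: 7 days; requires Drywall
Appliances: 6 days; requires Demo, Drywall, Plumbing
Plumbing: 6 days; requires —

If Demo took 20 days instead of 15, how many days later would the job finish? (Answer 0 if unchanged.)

Actual critical path: Plumbing→Drywall→Flooring = 6+9+7 = 22 ⇒ 22 days.
Demo is off the critical path — its longest chain is 21 days, giving 1 of slack.
Now Demo→Appliances = 20+6 = 26 is longest, so the finish becomes 26 days.
Change in finish: 26 − 22 = +4 days.

4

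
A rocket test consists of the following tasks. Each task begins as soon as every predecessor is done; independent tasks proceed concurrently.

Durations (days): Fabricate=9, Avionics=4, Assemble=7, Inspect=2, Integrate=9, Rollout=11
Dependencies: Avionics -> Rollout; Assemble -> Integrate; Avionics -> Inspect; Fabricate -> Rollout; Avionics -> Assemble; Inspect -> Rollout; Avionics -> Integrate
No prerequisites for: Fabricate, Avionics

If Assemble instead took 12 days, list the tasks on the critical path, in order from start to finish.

Avionics, Assemble, Integrate

Baseline: Avionics→Assemble→Integrate = 4+7+9 = 20 → 20 days.
Assemble is on the critical path; changing it to 12 makes that path 25 days.
No other chain overtakes it, so the finish is 25 days.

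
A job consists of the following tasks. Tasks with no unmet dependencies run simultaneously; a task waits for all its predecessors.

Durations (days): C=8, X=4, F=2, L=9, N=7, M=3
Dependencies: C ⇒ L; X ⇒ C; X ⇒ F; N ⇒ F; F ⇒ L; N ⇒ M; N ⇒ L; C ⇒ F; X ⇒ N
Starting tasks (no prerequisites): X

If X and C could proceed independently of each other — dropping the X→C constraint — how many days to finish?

22

With the dependency in place, X→C→F→L = 4+8+2+9 = 23 sets the finish at 23 days.
Without X→C, C's earliest start moves from 4 to 0.
After: X→N→F→L = 4+7+2+9 = 22 → 22 days.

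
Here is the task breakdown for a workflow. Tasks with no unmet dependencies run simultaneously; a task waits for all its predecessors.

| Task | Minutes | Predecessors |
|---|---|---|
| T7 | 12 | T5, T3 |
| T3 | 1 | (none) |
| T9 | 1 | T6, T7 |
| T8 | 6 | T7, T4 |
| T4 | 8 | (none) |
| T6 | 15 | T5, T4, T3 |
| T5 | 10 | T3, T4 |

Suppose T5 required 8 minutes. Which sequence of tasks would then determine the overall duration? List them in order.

T4, T5, T7, T8

The binding path is T4→T5→T7→T8 = 8+10+12+6 = 36; finish at 36 minutes.
Since T5 is critical, the -2 change carries straight to that chain (now 34 minutes).
That remains the longest chain; total 34 minutes.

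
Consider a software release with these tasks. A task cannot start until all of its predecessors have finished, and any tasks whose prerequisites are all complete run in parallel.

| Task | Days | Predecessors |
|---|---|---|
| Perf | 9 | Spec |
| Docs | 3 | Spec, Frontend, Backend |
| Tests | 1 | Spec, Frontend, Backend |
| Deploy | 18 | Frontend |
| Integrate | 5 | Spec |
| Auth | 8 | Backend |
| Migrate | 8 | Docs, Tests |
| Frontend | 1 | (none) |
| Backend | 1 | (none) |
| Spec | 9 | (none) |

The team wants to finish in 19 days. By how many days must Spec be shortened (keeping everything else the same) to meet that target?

Current finish: 20 days; target: 19.
Spec is on every critical path, so each day cut from Spec cuts the finish by one (this holds down to a finish of 19).
Need 20 − 19 = 1 day off Spec → Spec becomes 8 days, finish becomes 19.

1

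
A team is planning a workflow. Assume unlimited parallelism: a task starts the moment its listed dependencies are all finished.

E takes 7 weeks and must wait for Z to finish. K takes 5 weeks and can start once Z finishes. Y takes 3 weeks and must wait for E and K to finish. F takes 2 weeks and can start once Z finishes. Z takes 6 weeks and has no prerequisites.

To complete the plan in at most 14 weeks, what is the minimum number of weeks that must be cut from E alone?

2

Current finish: 16 weeks; target: 14.
E is on every critical path, so each week cut from E cuts the finish by one (this holds down to a finish of 14).
Need 16 − 14 = 2 weeks off E → E becomes 5 weeks, finish becomes 14.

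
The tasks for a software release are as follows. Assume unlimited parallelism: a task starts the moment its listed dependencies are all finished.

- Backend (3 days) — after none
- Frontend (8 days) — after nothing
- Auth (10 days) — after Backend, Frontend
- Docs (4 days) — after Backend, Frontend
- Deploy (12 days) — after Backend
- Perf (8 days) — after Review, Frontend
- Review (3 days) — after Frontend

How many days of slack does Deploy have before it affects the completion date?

4

The longest chain is Frontend→Review→Perf = 8+3+8 = 19; overall finish 19 days.
Deploy finishes as early as 15 and must finish by 19.
Slack of Deploy = 7 − 3 = 4 days.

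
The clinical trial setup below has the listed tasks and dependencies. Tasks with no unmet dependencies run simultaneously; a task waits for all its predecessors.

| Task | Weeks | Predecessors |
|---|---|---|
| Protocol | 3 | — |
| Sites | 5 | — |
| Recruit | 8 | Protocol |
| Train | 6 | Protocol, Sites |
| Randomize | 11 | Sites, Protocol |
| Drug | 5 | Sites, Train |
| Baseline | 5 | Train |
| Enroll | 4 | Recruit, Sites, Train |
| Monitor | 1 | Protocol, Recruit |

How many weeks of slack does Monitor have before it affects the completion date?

Sites→Train→Drug = 5+6+5 = 16 sets the makespan at 16 weeks.
Monitor finishes as early as 12 and must finish by 16.
Slack of Monitor = 15 − 11 = 4 weeks.

4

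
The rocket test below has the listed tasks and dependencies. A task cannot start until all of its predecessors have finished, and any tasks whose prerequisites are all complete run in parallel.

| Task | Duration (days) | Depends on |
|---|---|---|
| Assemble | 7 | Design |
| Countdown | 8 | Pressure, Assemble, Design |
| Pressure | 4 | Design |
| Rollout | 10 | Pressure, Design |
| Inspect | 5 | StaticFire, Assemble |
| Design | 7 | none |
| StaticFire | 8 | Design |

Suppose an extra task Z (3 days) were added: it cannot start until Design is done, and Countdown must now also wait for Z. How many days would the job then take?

22

Originally the job takes 22 days.
With Z inserted, Countdown now waits for max(Pressure, Assemble, Design, Z).
New critical path: Design→Assemble→Countdown = 7+7+8 = 22 ⇒ 22 days.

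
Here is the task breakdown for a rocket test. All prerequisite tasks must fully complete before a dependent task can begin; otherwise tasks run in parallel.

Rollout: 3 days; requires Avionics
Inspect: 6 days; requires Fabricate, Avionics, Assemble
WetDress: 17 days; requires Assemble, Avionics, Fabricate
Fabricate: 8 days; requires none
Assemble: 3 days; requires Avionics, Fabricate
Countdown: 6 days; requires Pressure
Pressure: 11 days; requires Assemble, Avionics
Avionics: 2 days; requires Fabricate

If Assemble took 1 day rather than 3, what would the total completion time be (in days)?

Baseline: Fabricate→Avionics→Assemble→Pressure→Countdown = 8+2+3+11+6 = 30 → 30 days.
Since Assemble is critical, the -2 change carries straight to that chain (now 28 days).
The critical path is still Fabricate→Avionics→Assemble→Pressure→Countdown; finish is now 28 days.

28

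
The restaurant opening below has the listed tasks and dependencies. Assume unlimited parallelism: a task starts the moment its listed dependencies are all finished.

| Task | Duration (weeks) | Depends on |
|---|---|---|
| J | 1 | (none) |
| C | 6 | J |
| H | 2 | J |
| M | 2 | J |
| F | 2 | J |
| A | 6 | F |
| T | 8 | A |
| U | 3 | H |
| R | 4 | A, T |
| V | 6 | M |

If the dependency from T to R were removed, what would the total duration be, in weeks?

Original critical path: J→F→A→T→R = 1+2+6+8+4 = 21 ⇒ 21 weeks.
Without T→R, R's earliest start moves from 17 to 9.
New critical path: J→F→A→T = 1+2+6+8 = 17 ⇒ 17 weeks.

17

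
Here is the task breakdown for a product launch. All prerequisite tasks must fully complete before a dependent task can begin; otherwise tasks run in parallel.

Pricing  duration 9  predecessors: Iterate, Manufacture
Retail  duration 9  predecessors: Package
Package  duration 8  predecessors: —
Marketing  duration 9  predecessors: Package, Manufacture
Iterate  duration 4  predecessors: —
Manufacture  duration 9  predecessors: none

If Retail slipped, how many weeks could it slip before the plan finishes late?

The longest chain is Manufacture→Pricing = 9+9 = 18; overall finish 18 weeks.
The longest chain containing Retail totals 17 weeks.
Slack of Retail = 9 − 8 = 1 week.

1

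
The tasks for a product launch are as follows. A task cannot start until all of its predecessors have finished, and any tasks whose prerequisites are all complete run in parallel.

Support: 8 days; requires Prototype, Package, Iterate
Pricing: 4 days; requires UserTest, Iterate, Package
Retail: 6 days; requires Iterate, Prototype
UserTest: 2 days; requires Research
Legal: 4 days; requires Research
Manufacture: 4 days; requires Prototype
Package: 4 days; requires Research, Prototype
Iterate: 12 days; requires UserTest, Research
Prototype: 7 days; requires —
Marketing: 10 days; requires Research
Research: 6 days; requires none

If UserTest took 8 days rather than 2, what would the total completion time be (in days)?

34

As given, the longest chain is Research→UserTest→Iterate→Support = 6+2+12+8 = 28, so the finish is 28 days.
UserTest is on the critical path; changing it to 8 makes that path 34 days.
No other chain overtakes it, so the finish is 34 days.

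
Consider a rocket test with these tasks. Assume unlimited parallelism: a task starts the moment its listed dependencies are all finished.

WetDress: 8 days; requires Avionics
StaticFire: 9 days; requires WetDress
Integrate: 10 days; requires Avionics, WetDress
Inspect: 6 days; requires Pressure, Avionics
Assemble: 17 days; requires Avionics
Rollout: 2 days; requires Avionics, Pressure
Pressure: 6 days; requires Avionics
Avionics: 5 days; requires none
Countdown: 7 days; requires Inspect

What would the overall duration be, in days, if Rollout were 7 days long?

As given, the longest chain is Avionics→Pressure→Inspect→Countdown = 5+6+6+7 = 24, so the finish is 24 days.
The longest path through Rollout is only 13 days, so Rollout has float 11.
The critical path is still Avionics→Pressure→Inspect→Countdown; finish is now 24 days.

24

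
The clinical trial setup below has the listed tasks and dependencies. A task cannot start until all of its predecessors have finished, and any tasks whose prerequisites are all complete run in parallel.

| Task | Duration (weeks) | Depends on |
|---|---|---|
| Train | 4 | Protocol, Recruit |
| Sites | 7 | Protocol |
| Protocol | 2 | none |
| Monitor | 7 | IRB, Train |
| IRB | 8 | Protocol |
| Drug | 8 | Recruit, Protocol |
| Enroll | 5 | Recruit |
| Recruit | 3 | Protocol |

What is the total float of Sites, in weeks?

8

Protocol→IRB→Monitor = 2+8+7 = 17 sets the makespan at 17 weeks.
Sites finishes as early as 9 and must finish by 17.
Slack of Sites = 10 − 2 = 8 weeks.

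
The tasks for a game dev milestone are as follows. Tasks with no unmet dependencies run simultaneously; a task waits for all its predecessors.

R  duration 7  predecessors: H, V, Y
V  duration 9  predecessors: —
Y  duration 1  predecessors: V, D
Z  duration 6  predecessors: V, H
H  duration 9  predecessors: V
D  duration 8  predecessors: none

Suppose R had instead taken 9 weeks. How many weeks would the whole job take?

27

Actual critical path: V→H→R = 9+9+7 = 25 ⇒ 25 weeks.
R is on the critical path; changing it to 9 makes that path 27 weeks.
That remains the longest chain; total 27 weeks.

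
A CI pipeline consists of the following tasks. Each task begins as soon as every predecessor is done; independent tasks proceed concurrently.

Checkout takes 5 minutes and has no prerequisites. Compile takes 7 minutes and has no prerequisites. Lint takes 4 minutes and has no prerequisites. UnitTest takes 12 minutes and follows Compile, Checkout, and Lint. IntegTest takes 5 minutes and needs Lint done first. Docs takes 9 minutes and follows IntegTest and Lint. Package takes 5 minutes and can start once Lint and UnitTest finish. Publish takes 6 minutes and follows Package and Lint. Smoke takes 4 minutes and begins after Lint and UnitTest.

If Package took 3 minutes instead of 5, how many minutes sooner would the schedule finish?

2

As given, the longest chain is Compile→UnitTest→Package→Publish = 7+12+5+6 = 30, so the finish is 30 minutes.
Since Package is critical, the -2 change carries straight to that chain (now 28 minutes).
The critical path is still Compile→UnitTest→Package→Publish; finish is now 28 minutes.
Change in finish: 28 − 30 = -2 minutes.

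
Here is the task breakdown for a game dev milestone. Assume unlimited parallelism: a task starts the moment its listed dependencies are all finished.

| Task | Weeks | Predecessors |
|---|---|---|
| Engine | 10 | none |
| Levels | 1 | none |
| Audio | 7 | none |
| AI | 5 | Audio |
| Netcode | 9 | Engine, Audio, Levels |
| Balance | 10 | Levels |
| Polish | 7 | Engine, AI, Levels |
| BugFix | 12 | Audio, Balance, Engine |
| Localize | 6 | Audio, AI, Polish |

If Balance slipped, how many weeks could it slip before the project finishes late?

2

Audio→AI→Polish→Localize = 7+5+7+6 = 25 sets the makespan at 25 weeks.
Balance finishes as early as 11 and must finish by 13.
Slack of Balance = 3 − 1 = 2 weeks.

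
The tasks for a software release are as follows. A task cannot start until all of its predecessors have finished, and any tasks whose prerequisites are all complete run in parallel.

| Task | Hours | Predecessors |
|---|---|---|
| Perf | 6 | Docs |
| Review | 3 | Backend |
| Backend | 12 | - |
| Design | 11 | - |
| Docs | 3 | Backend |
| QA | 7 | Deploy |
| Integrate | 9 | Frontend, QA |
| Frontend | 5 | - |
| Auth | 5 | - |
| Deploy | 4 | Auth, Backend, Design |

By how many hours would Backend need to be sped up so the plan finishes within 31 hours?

1

Current finish: 32 hours; target: 31.
Backend is on every critical path, so each hour cut from Backend cuts the finish by one (this holds down to a finish of 31).
Need 32 − 31 = 1 hour off Backend → Backend becomes 11 hours, finish becomes 31.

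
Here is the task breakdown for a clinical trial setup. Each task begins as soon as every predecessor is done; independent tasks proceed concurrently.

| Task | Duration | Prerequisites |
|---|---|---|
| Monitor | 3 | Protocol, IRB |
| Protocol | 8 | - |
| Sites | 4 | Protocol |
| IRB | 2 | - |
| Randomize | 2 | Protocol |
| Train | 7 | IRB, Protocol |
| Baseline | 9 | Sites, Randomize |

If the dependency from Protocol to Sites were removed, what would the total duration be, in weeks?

With the dependency in place, Protocol→Sites→Baseline = 8+4+9 = 21 sets the finish at 21 weeks.
Without Protocol→Sites, Sites's earliest start moves from 8 to 0.
New critical path: Protocol→Randomize→Baseline = 8+2+9 = 19 ⇒ 19 weeks.

19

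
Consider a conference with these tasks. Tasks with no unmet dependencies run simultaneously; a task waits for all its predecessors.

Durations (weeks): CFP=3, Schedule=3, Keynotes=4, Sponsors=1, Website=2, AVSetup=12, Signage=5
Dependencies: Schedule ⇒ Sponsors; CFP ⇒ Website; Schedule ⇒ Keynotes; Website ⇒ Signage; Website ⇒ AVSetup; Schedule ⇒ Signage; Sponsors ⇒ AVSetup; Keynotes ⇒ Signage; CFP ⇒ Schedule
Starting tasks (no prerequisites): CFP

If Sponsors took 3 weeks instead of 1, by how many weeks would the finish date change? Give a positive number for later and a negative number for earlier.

Baseline: CFP→Schedule→Sponsors→AVSetup = 3+3+1+12 = 19 → 19 weeks.
Sponsors lies on that path, so at 3 weeks the path becomes 21 weeks.
That remains the longest chain; total 21 weeks.
Change in finish: 21 − 19 = +2 weeks.

2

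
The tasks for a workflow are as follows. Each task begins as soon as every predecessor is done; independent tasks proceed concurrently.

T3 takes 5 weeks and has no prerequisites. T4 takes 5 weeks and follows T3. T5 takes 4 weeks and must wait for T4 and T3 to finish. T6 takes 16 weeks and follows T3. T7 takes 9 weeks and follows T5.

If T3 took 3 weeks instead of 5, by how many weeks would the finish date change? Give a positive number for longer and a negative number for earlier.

-2

Actual critical path: T3→T4→T5→T7 = 5+5+4+9 = 23 ⇒ 23 weeks.
T3 lies on that path, so at 3 weeks the path becomes 21 weeks.
The critical path is still T3→T4→T5→T7; finish is now 21 weeks.
Change in finish: 21 − 23 = -2 weeks.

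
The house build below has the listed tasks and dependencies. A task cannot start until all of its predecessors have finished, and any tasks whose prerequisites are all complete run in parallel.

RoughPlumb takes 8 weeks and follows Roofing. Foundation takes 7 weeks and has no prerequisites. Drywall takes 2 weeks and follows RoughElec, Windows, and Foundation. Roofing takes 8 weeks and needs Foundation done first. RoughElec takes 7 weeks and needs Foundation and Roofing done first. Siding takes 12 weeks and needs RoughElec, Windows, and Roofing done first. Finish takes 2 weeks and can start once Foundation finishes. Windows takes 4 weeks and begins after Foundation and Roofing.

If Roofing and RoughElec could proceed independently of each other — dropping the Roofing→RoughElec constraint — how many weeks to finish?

31

With the dependency in place, Foundation→Roofing→RoughElec→Siding = 7+8+7+12 = 34 sets the finish at 34 weeks.
Without Roofing→RoughElec, RoughElec's earliest start moves from 15 to 7.
New critical path: Foundation→Roofing→Windows→Siding = 7+8+4+12 = 31 ⇒ 31 weeks.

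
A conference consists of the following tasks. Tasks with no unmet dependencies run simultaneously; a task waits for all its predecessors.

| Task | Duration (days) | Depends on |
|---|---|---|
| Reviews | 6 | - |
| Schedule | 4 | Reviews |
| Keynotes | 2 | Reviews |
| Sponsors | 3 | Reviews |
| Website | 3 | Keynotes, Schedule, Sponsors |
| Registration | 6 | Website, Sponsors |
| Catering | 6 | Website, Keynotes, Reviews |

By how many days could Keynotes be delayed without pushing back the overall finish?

The longest chain is Reviews→Schedule→Website→Registration = 6+4+3+6 = 19; overall finish 19 days.
Longest path through Keynotes: 17 days (earliest finish 8, latest finish 10).
Slack of Keynotes = 8 − 6 = 2 days.

2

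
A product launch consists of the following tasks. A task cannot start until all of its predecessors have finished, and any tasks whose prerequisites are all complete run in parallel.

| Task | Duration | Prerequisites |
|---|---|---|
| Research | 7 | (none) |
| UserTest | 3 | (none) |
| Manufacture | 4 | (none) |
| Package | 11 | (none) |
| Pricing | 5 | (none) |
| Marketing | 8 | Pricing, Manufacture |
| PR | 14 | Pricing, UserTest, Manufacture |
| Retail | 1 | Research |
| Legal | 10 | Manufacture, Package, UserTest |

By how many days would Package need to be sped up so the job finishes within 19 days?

2

Current finish: 21 days; target: 19.
Package is on every critical path, so each day cut from Package cuts the finish by one (this holds down to a finish of 19).
Need 21 − 19 = 2 days off Package → Package becomes 9 days, finish becomes 19.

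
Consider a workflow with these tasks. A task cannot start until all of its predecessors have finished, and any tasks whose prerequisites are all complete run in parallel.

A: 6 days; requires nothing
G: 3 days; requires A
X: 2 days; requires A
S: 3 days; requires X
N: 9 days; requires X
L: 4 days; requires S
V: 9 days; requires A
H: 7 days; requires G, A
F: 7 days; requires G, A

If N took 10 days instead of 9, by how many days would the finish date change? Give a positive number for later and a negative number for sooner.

Critical path before the change: A→X→N = 6+2+9 = 17 giving 17 days.
Since N is critical, the +1 change carries straight to that chain (now 18 days).
The critical path is still A→X→N; finish is now 18 days.
Change in finish: 18 − 17 = +1 days.

1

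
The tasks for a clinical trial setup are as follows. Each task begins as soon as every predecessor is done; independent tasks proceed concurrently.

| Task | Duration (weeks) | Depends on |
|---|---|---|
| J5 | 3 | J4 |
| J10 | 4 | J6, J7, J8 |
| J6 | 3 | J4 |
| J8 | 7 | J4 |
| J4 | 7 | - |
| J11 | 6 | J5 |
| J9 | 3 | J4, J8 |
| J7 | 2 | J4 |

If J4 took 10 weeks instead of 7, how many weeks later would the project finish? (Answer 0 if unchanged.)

The binding path is J4→J8→J10 = 7+7+4 = 18; finish at 18 weeks.
J4 lies on that path, so at 10 weeks the path becomes 21 weeks.
No other chain overtakes it, so the finish is 21 weeks.
Change in finish: 21 − 18 = +3 weeks.

3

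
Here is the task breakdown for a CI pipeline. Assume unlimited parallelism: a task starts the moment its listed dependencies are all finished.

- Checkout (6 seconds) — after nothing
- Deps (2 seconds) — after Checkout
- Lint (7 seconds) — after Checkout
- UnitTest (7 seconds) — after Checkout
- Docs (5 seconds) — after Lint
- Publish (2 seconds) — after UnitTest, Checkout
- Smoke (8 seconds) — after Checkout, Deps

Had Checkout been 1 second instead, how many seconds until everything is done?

13

Actual critical path: Checkout→Lint→Docs = 6+7+5 = 18 ⇒ 18 seconds.
Checkout lies on that path, so at 1 second the path becomes 13 seconds.
That remains the longest chain; total 13 seconds.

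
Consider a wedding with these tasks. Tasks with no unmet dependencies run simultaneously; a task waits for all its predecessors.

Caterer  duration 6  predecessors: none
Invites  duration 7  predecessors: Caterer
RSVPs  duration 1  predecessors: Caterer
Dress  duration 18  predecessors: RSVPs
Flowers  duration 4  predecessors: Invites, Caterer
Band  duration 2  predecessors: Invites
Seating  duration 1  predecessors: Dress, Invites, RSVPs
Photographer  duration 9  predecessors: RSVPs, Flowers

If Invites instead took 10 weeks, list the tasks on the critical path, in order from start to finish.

Critical path before the change: Caterer→Invites→Flowers→Photographer = 6+7+4+9 = 26 giving 26 weeks.
Since Invites is critical, the +3 change carries straight to that chain (now 29 weeks).
That remains the longest chain; total 29 weeks.

Caterer, Invites, Flowers, Photographer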